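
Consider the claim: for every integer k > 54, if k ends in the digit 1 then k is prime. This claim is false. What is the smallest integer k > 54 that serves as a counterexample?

For k = 61, 71 the conclusion holds.
k = 81: 81 ends in 1; 81 = 3 × 27, composite.

k = 81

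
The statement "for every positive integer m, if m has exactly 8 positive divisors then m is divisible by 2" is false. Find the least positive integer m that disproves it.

For m = 24, 30, 40, 42, …, 88, 102, 104 the conclusion holds.
m = 105: τ(105) = 8; 105 mod 2 = 1.
Thus m = 105 disproves the claim, and no smaller m works.

m = 105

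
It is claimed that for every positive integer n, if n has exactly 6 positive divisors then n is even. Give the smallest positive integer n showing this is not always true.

We need the least positive integer n for which n has exactly 6 positive divisors but n is odd.
For n = 12, 18, 20, 28, 32, 44 the conclusion holds.
n = 45: divisors of 45: 1, 3, 5, 9, 15, 45; 45 is odd.
Thus n = 45 disproves the claim, and no smaller n works.

n = 45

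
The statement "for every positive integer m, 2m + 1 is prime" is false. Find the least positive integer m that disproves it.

We need the least positive integer m for which 2m + 1 is not prime.
For m = 1, 2, 3 the conclusion holds.
m = 4: 2m + 1 = 9 = 3 × 3, composite.
Hence m = 4 is a counterexample.

m = 4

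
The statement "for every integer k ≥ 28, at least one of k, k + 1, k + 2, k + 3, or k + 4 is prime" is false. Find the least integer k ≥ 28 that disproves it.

k = 32

A counterexample is any integer k ≥ 28 such that k, k + 1, k + 2, k + 3, k + 4 are all composite; we check each in order.
For k = 28, 29, 30, 31 the conclusion holds.
k = 32: 32 = 2 × 16; 33 = 3 × 11; 34 = 2 × 17; 35 = 5 × 7; 36 = 2 × 18 — all composite.
So k = 32 is the smallest counterexample.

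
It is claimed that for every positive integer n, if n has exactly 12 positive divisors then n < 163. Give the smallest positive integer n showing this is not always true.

n = 198

For n = 60, 72, 84, 90, …, 150, 156, 160 the conclusion holds.
n = 198: τ(198) = 12; 198 ≥ 163.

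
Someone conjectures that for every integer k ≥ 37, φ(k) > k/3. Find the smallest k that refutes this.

The first 5 eligible values, up to k = 41, all satisfy the conclusion.
k = 42: φ(42) = 12 and 42/3 = 14, so φ(42) ≤ 42/3.
So k = 42 is the smallest counterexample.

k = 42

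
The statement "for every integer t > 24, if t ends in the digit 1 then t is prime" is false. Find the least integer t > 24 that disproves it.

t = 51

For t = 31, 41 the conclusion holds.
t = 51: 51 ends in 1; 51 = 3 × 17, composite.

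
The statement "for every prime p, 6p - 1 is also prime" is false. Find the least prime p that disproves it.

p = 11

p = 2: 6p - 1 = 11, prime.
p = 3: 6p - 1 = 17, prime.
p = 5: 6p - 1 = 29, prime.
p = 7: 6p - 1 = 41, prime.
p = 11: 6p - 1 = 65 = 5 × 13, not prime.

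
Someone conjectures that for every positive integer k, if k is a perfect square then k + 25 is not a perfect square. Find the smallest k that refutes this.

For k = 1, 4, 9, 16, …, 81, 100, 121 the conclusion holds.
k = 144: 144 = 12² and 144 + 25 = 169 = 13².

k = 144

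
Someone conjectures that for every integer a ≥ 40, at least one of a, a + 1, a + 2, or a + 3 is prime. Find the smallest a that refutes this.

a = 40: 41 is prime.
a = 41: 41 is prime.
a = 42: 43 is prime.
a = 43: 43 is prime.
a = 44: 47 is prime.
a = 45: 47 is prime.
a = 46: 47 is prime.
a = 47: 47 is prime.
a = 48: 48 = 2 × 24; 49 = 7 × 7; 50 = 2 × 25; 51 = 3 × 17 — all composite.
So a = 48 is the smallest counterexample.

a = 48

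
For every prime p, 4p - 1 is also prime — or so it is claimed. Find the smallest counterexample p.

p = 7

A counterexample is any prime p such that 4p - 1 is not prime; we check each in order.
p = 2: 4p - 1 = 7, prime.
p = 3: 4p - 1 = 11, prime.
p = 5: 4p - 1 = 19, prime.
p = 7: 4p - 1 = 27 = 3 × 9, not prime.
Hence p = 7 is a counterexample.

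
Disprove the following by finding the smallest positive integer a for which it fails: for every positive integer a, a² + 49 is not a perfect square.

a = 24

For a = 1, 2, 3, 4, …, 21, 22, 23 the conclusion holds.
a = 24: 24² + 49 = 625 = 25², a perfect square.
Thus a = 24 disproves the claim, and no smaller a works.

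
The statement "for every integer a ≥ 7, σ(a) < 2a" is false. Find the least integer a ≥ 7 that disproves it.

We need the least integer a ≥ 7 for which the claim fails.
For a = 7, 8, 9, 10, 11 the conclusion holds.
a = 12: σ(12) = 28; 28 ≥ 24.

a = 12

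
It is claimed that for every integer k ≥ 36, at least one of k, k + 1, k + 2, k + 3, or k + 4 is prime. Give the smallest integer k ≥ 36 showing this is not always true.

For k = 36, 37, 38, 39, …, 45, 46, 47 the conclusion holds.
k = 48: 48 = 2 × 24; 49 = 7 × 7; 50 = 2 × 25; 51 = 3 × 17; 52 = 2 × 26 — all composite.
So k = 48 is the smallest counterexample.

k = 48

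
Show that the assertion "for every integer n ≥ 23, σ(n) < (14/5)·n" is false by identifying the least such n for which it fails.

n = 60

Check each integer n ≥ 23 in order until the claim fails.
For n = 23, 24, 25, 26, …, 57, 58, 59 the conclusion holds.
n = 60: σ(60) = 168; 168 ≥ 168.
So n = 60 is the smallest counterexample.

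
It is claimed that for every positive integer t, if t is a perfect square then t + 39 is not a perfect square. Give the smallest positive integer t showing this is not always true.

We need the least positive integer t for which t is a perfect square but t + 39 is a perfect square.
t = 1: 1 + 39 = 40, not a perfect square.
t = 4: 4 + 39 = 43, not a perfect square.
t = 9: 9 + 39 = 48, not a perfect square.
t = 16: 16 + 39 = 55, not a perfect square.
t = 25: 25 = 5² and 25 + 39 = 64 = 8².

t = 25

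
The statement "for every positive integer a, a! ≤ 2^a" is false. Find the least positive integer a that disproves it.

a = 4

Check each positive integer a in order until a! > 2^a.
For a = 1, 2, 3 the conclusion holds.
a = 4: a! = 24 and 2^a = 16, so 24 > 16.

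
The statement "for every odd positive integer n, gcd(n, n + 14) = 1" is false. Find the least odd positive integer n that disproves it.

n = 7

A counterexample is any odd positive integer n such that gcd(n, n + 14) > 1; we check each in order.
For n = 1, 3, 5 the conclusion holds.
n = 7: gcd(7, 21) = 7.
So n = 7 is the smallest counterexample.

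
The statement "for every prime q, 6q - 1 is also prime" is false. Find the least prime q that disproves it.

q = 11

We need the least prime q for which 6q - 1 is not prime.
For q = 2, 3, 5, 7 the conclusion holds.
q = 11: 6q - 1 = 65 = 5 × 13, not prime.
So q = 11 is the smallest counterexample.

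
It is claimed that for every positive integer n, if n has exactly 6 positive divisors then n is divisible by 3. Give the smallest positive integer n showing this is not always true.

n = 20

For n = 12, 18 the conclusion holds.
n = 20: τ(20) = 6; 20 mod 3 = 2.
So n = 20 is the smallest counterexample.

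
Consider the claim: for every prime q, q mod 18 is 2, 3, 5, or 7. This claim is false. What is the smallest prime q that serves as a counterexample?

q = 11

A counterexample is any prime q such that the claim fails; we check each in order.
q = 2: 2 mod 18 = 2.
q = 3: 3 mod 18 = 3.
q = 5: 5 mod 18 = 5.
q = 7: 7 mod 18 = 7.
q = 11: 11 mod 18 = 11 — not in {2, 3, 5, 7}.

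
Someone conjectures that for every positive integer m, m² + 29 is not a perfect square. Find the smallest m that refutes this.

We need the least positive integer m for which m² + 29 is a perfect square.
For m = 1, 2, 3, 4, …, 11, 12, 13 the conclusion holds.
m = 14: 14² + 29 = 225 = 15², a perfect square.
Thus m = 14 disproves the claim, and no smaller m works.

m = 14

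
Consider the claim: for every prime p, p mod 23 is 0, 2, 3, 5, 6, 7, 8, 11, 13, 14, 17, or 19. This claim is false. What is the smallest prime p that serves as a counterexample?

p = 41

For p = 2, 3, 5, 7, …, 29, 31, 37 the conclusion holds.
p = 41: 41 mod 23 = 18 — not in {0, 2, 3, 5, 6, 7, 8, 11, 13, 14, 17, 19}.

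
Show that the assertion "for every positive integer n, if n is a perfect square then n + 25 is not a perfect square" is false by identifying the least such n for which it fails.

A counterexample is any positive integer n such that n is a perfect square but n + 25 is a perfect square; we check each in order.
For n = 1, 4, 9, 16, …, 81, 100, 121 the conclusion holds.
n = 144: 144 = 12² and 144 + 25 = 169 = 13².
Hence n = 144 is a counterexample.

n = 144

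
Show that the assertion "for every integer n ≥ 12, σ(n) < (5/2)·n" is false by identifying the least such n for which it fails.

n = 24

We need the least integer n ≥ 12 for which the claim fails.
The first 12 eligible values, up to n = 23, all satisfy the conclusion.
n = 24: σ(24) = 60; 60 ≥ 60.
Hence n = 24 is a counterexample.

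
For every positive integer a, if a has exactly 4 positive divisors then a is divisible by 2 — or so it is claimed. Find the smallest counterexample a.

We need the least positive integer a for which a has exactly 4 positive divisors but a is not divisible by 2.
For a = 6, 8, 10, 14 the conclusion holds.
a = 15: τ(15) = 4; 15 mod 2 = 1.
Thus a = 15 disproves the claim, and no smaller a works.

a = 15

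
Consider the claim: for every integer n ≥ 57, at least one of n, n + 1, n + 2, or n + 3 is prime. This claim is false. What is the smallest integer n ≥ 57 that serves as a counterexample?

n = 62

n = 57: 59 is prime.
n = 58: 59 is prime.
n = 59: 59 is prime.
n = 60: 61 is prime.
n = 61: 61 is prime.
n = 62: 62 = 2 × 31; 63 = 3 × 21; 64 = 2 × 32; 65 = 5 × 13 — all composite.
So n = 62 is the smallest counterexample.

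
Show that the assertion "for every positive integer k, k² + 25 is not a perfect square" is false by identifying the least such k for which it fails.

We need the least positive integer k for which k² + 25 is a perfect square.
For k = 1, 2, 3, 4, …, 9, 10, 11 the conclusion holds.
k = 12: 12² + 25 = 169 = 13², a perfect square.
Thus k = 12 disproves the claim, and no smaller k works.

k = 12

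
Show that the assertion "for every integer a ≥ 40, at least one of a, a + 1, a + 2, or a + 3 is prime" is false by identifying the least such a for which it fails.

We need the least integer a ≥ 40 for which a, a + 1, a + 2, a + 3 are all composite.
The first 8 eligible values, up to a = 47, all satisfy the conclusion.
a = 48: 48 = 2 × 24; 49 = 7 × 7; 50 = 2 × 25; 51 = 3 × 17 — all composite.
So a = 48 is the smallest counterexample.

a = 48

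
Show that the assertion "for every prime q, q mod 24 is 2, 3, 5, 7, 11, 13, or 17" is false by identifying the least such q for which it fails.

q = 19

For q = 2, 3, 5, 7, 11, 13, 17 the conclusion holds.
q = 19: 19 mod 24 = 19 — not in {2, 3, 5, 7, 11, 13, 17}.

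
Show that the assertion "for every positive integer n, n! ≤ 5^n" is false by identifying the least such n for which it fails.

A counterexample is any positive integer n such that n! > 5^n; we check each in order.
The first 11 eligible values, up to n = 11, all satisfy the conclusion.
n = 12: n! = 479001600 and 5^n = 244140625, so 479001600 > 244140625.
So n = 12 is the smallest counterexample.

n = 12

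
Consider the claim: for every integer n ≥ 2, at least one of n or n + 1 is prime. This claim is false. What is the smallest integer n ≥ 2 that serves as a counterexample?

Check each integer n ≥ 2 in order until n, n + 1 are both composite.
The first 6 eligible values, up to n = 7, all satisfy the conclusion.
n = 8: 8 = 2 × 4; 9 = 3 × 3 — both composite.
So n = 8 is the smallest counterexample.

n = 8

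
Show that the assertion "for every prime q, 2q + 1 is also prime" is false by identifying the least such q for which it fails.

q = 7

We need the least prime q for which 2q + 1 is not prime.
q = 2: 2q + 1 = 5, prime.
q = 3: 2q + 1 = 7, prime.
q = 5: 2q + 1 = 11, prime.
q = 7: 2q + 1 = 15 = 3 × 5, not prime.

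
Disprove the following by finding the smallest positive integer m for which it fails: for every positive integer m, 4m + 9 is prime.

m = 3

For m = 1, 2 the conclusion holds.
m = 3: 4m + 9 = 21 = 3 × 7, composite.
Thus m = 3 disproves the claim, and no smaller m works.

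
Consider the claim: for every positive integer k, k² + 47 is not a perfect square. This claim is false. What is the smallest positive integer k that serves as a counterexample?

Check each positive integer k in order until k² + 47 is a perfect square.
For k = 1, 2, 3, 4, …, 20, 21, 22 the conclusion holds.
k = 23: 23² + 47 = 576 = 24², a perfect square.

k = 23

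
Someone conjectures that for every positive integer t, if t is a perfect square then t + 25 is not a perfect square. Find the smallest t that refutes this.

t = 144

A counterexample is any positive integer t such that t is a perfect square but t + 25 is a perfect square; we check each in order.
For t = 1, 4, 9, 16, …, 81, 100, 121 the conclusion holds.
t = 144: 144 = 12² and 144 + 25 = 169 = 13².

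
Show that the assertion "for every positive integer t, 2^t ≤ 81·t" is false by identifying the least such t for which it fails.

t = 10

A counterexample is any positive integer t such that 2^t > 81·t; we check each in order.
The first 9 eligible values, up to t = 9, all satisfy the conclusion.
t = 10: 2^t = 1024 and 81·t = 810, so 1024 > 810.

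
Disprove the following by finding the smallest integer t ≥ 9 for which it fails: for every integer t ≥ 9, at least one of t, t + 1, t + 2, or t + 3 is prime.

A counterexample is any integer t ≥ 9 such that t, t + 1, t + 2, t + 3 are all composite; we check each in order.
For t = 9, 10, 11, 12, …, 21, 22, 23 the conclusion holds.
t = 24: 24 = 2 × 12; 25 = 5 × 5; 26 = 2 × 13; 27 = 3 × 9 — all composite.

t = 24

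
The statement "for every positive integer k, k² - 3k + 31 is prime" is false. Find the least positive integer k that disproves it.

k = 4

We need the least positive integer k for which k² - 3k + 31 is not prime.
For k = 1, 2, 3 the conclusion holds.
k = 4: k² - 3k + 31 = 35 = 5 × 7, composite.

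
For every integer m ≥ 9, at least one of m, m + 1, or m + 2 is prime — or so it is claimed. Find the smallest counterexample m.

m = 14

We need the least integer m ≥ 9 for which m, m + 1, m + 2 are all composite.
m = 9: 11 is prime.
m = 10: 11 is prime.
m = 11: 11 is prime.
m = 12: 13 is prime.
m = 13: 13 is prime.
m = 14: 14 = 2 × 7; 15 = 3 × 5; 16 = 2 × 8 — all composite.
So m = 14 is the smallest counterexample.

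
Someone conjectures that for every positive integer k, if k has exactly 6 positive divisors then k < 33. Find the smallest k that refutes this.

For k = 12, 18, 20, 28, 32 the conclusion holds.
k = 44: τ(44) = 6; 44 ≥ 33.

k = 44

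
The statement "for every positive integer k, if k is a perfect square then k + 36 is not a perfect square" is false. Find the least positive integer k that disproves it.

k = 64

Check each positive integer k in order until k is a perfect square but k + 36 is a perfect square.
k = 1: 1 + 36 = 37, not a perfect square.
k = 4: 4 + 36 = 40, not a perfect square.
k = 9: 9 + 36 = 45, not a perfect square.
k = 16: 16 + 36 = 52, not a perfect square.
k = 25: 25 + 36 = 61, not a perfect square.
k = 36: 36 + 36 = 72, not a perfect square.
k = 49: 49 + 36 = 85, not a perfect square.
k = 64: 64 = 8² and 64 + 36 = 100 = 10².
Hence k = 64 is a counterexample.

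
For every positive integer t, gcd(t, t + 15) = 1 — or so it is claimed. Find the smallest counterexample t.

A counterexample is any positive integer t such that gcd(t, t + 15) > 1; we check each in order.
For t = 1, 2 the conclusion holds.
t = 3: gcd(3, 18) = 3.
So t = 3 is the smallest counterexample.

t = 3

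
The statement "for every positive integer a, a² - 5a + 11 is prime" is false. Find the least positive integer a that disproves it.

a = 7

a = 1: a² - 5a + 11 = 7, prime.
a = 2: a² - 5a + 11 = 5, prime.
a = 3: a² - 5a + 11 = 5, prime.
a = 4: a² - 5a + 11 = 7, prime.
a = 5: a² - 5a + 11 = 11, prime.
a = 6: a² - 5a + 11 = 17, prime.
a = 7: a² - 5a + 11 = 25 = 5 × 5, composite.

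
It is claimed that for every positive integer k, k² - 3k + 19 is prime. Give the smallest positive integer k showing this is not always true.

Check each positive integer k in order until k² - 3k + 19 is not prime.
For k = 1, 2, 3, 4, …, 15, 16, 17 the conclusion holds.
k = 18: k² - 3k + 19 = 289 = 17 × 17, composite.
Thus k = 18 disproves the claim, and no smaller k works.

k = 18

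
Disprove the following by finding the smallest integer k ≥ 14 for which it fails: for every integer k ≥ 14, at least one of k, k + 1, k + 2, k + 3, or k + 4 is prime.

k = 24

We need the least integer k ≥ 14 for which k, k + 1, k + 2, k + 3, k + 4 are all composite.
For k = 14, 15, 16, 17, 18, 19, 20, 21, 22, 23 the conclusion holds.
k = 24: 24 = 2 × 12; 25 = 5 × 5; 26 = 2 × 13; 27 = 3 × 9; 28 = 2 × 14 — all composite.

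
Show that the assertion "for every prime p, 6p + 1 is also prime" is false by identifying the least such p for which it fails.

Check each prime p in order until 6p + 1 is not prime.
For p = 2, 3, 5, 7, 11, 13, 17 the conclusion holds.
p = 19: 6p + 1 = 115 = 5 × 23, not prime.
Hence p = 19 is a counterexample.

p = 19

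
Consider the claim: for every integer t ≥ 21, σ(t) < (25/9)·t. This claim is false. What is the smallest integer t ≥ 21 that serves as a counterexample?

t = 60

Check each integer t ≥ 21 in order until the claim fails.
The first 39 eligible values, up to t = 59, all satisfy the conclusion.
t = 60: σ(60) = 168; 168 ≥ 500/3.
Hence t = 60 is a counterexample.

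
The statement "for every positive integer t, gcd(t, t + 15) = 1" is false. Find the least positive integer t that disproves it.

Check each positive integer t in order until gcd(t, t + 15) > 1.
For t = 1, 2 the conclusion holds.
t = 3: gcd(3, 18) = 3.
So t = 3 is the smallest counterexample.

t = 3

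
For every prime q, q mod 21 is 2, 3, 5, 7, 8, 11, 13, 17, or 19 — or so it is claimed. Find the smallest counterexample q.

q = 31

Check each prime q in order until the claim fails.
The first 10 eligible values, up to q = 29, all satisfy the conclusion.
q = 31: 31 mod 21 = 10 — not in {2, 3, 5, 7, 8, 11, 13, 17, 19}.
Thus q = 31 disproves the claim, and no smaller q works.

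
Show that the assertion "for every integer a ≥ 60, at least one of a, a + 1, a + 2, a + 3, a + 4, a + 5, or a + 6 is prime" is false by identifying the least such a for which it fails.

a = 90

We need the least integer a ≥ 60 for which a, a + 1, a + 2, a + 3, a + 4, a + 5, a + 6 are all composite.
For a = 60, 61, 62, 63, …, 87, 88, 89 the conclusion holds.
a = 90: 90 = 2 × 45; 91 = 7 × 13; 92 = 2 × 46; 93 = 3 × 31; 94 = 2 × 47; 95 = 5 × 19; 96 = 2 × 48 — all composite.
Thus a = 90 disproves the claim, and no smaller a works.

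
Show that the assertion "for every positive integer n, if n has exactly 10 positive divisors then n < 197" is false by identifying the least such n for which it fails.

n = 208

We need the least positive integer n for which n has exactly 10 positive divisors but the claim fails.
The first 5 eligible values, up to n = 176, all satisfy the conclusion.
n = 208: τ(208) = 10; 208 ≥ 197.
Thus n = 208 disproves the claim, and no smaller n works.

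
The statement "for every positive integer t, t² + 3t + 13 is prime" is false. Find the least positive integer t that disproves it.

Check each positive integer t in order until t² + 3t + 13 is not prime.
For t = 1, 2, 3, 4, 5, 6, 7, 8 the conclusion holds.
t = 9: t² + 3t + 13 = 121 = 11 × 11, composite.

t = 9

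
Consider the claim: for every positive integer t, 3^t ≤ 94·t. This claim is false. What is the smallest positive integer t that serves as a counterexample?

t = 6

A counterexample is any positive integer t such that 3^t > 94·t; we check each in order.
The first 5 eligible values, up to t = 5, all satisfy the conclusion.
t = 6: 3^t = 729 and 94·t = 564, so 729 > 564.
Hence t = 6 is a counterexample.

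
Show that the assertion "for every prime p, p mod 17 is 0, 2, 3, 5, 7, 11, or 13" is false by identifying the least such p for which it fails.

p = 23

Check each prime p in order until the claim fails.
For p = 2, 3, 5, 7, 11, 13, 17, 19 the conclusion holds.
p = 23: 23 mod 17 = 6 — not in {0, 2, 3, 5, 7, 11, 13}.
So p = 23 is the smallest counterexample.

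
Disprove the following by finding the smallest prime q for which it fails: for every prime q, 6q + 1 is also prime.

Check each prime q in order until 6q + 1 is not prime.
The first 7 eligible values, up to q = 17, all satisfy the conclusion.
q = 19: 6q + 1 = 115 = 5 × 23, not prime.
Thus q = 19 disproves the claim, and no smaller q works.

q = 19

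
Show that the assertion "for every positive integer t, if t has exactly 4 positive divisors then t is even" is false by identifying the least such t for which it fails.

A counterexample is any positive integer t such that t has exactly 4 positive divisors but t is odd; we check each in order.
t = 6: divisors of 6: 1, 2, 3, 6; 6 is even.
t = 8: divisors of 8: 1, 2, 4, 8; 8 is even.
t = 10: divisors of 10: 1, 2, 5, 10; 10 is even.
t = 14: divisors of 14: 1, 2, 7, 14; 14 is even.
t = 15: divisors of 15: 1, 3, 5, 15; 15 is odd.

t = 15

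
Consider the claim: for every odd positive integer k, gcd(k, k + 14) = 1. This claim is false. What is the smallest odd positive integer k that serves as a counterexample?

Check each odd positive integer k in order until gcd(k, k + 14) > 1.
For k = 1, 3, 5 the conclusion holds.
k = 7: gcd(7, 21) = 7.
So k = 7 is the smallest counterexample.

k = 7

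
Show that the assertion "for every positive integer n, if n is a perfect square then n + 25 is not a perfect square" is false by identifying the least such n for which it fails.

A counterexample is any positive integer n such that n is a perfect square but n + 25 is a perfect square; we check each in order.
The first 11 eligible values, up to n = 121, all satisfy the conclusion.
n = 144: 144 = 12² and 144 + 25 = 169 = 13².

n = 144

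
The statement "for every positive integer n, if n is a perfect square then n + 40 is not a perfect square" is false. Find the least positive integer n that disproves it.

A counterexample is any positive integer n such that n is a perfect square but n + 40 is a perfect square; we check each in order.
n = 1: 1 + 40 = 41, not a perfect square.
n = 4: 4 + 40 = 44, not a perfect square.
n = 9: 9 = 3² and 9 + 40 = 49 = 7².
So n = 9 is the smallest counterexample.

n = 9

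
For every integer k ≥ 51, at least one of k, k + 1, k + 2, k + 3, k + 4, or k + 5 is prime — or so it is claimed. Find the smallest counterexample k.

A counterexample is any integer k ≥ 51 such that k, k + 1, k + 2, k + 3, k + 4, k + 5 are all composite; we check each in order.
The first 39 eligible values, up to k = 89, all satisfy the conclusion.
k = 90: 90 = 2 × 45; 91 = 7 × 13; 92 = 2 × 46; 93 = 3 × 31; 94 = 2 × 47; 95 = 5 × 19 — all composite.

k = 90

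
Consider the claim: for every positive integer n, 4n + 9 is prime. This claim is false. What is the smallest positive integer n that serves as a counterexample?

A counterexample is any positive integer n such that 4n + 9 is not prime; we check each in order.
n = 1: 4n + 9 = 13, prime.
n = 2: 4n + 9 = 17, prime.
n = 3: 4n + 9 = 21 = 3 × 7, composite.
Thus n = 3 disproves the claim, and no smaller n works.

n = 3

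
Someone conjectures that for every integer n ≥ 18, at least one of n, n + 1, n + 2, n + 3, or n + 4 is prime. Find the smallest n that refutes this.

The first 6 eligible values, up to n = 23, all satisfy the conclusion.
n = 24: 24 = 2 × 12; 25 = 5 × 5; 26 = 2 × 13; 27 = 3 × 9; 28 = 2 × 14 — all composite.
So n = 24 is the smallest counterexample.

n = 24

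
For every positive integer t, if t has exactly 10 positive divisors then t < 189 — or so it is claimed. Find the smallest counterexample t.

t = 208

A counterexample is any positive integer t such that t has exactly 10 positive divisors but the claim fails; we check each in order.
The first 5 eligible values, up to t = 176, all satisfy the conclusion.
t = 208: τ(208) = 10; 208 ≥ 189.
So t = 208 is the smallest counterexample.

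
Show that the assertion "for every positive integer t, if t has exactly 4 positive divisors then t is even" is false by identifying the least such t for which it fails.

We need the least positive integer t for which t has exactly 4 positive divisors but t is odd.
t = 6: divisors of 6: 1, 2, 3, 6; 6 is even.
t = 8: divisors of 8: 1, 2, 4, 8; 8 is even.
t = 10: divisors of 10: 1, 2, 5, 10; 10 is even.
t = 14: divisors of 14: 1, 2, 7, 14; 14 is even.
t = 15: divisors of 15: 1, 3, 5, 15; 15 is odd.
So t = 15 is the smallest counterexample.

t = 15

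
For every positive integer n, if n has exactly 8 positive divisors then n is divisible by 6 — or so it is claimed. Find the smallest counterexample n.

n = 40

A counterexample is any positive integer n such that n has exactly 8 positive divisors but n is not divisible by 6; we check each in order.
For n = 24, 30 the conclusion holds.
n = 40: τ(40) = 8; 40 mod 6 = 4.
So n = 40 is the smallest counterexample.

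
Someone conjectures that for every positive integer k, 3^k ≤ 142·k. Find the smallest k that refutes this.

A counterexample is any positive integer k such that 3^k > 142·k; we check each in order.
k = 1: 3^k = 3 and 142·k = 142, so 3 ≤ 142.
k = 2: 3^k = 9 and 142·k = 284, so 9 ≤ 284.
k = 3: 3^k = 27 and 142·k = 426, so 27 ≤ 426.
k = 4: 3^k = 81 and 142·k = 568, so 81 ≤ 568.
k = 5: 3^k = 243 and 142·k = 710, so 243 ≤ 710.
k = 6: 3^k = 729 and 142·k = 852, so 729 ≤ 852.
k = 7: 3^k = 2187 and 142·k = 994, so 2187 > 994.
Hence k = 7 is a counterexample.

k = 7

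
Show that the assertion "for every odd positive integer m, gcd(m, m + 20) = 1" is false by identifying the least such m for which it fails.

We need the least odd positive integer m for which gcd(m, m + 20) > 1.
m = 1: gcd(1, 21) = 1.
m = 3: gcd(3, 23) = 1.
m = 5: gcd(5, 25) = 5.

m = 5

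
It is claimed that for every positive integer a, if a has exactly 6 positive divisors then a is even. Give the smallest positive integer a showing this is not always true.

A counterexample is any positive integer a such that a has exactly 6 positive divisors but a is odd; we check each in order.
a = 12: divisors of 12: 1, 2, 3, 4, 6, 12; 12 is even.
a = 18: divisors of 18: 1, 2, 3, 6, 9, 18; 18 is even.
a = 20: divisors of 20: 1, 2, 4, 5, 10, 20; 20 is even.
a = 28: divisors of 28: 1, 2, 4, 7, 14, 28; 28 is even.
a = 32: divisors of 32: 1, 2, 4, 8, 16, 32; 32 is even.
a = 44: divisors of 44: 1, 2, 4, 11, 22, 44; 44 is even.
a = 45: divisors of 45: 1, 3, 5, 9, 15, 45; 45 is odd.

a = 45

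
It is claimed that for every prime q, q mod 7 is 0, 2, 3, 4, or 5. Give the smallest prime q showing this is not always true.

We need the least prime q for which the claim fails.
For q = 2, 3, 5, 7, 11 the conclusion holds.
q = 13: 13 mod 7 = 6 — not in {0, 2, 3, 4, 5}.
So q = 13 is the smallest counterexample.

q = 13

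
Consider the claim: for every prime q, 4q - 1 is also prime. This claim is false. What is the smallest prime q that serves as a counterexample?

Check each prime q in order until 4q - 1 is not prime.
For q = 2, 3, 5 the conclusion holds.
q = 7: 4q - 1 = 27 = 3 × 9, not prime.

q = 7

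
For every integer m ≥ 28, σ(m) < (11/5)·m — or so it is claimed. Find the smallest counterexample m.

A counterexample is any integer m ≥ 28 such that the claim fails; we check each in order.
m = 28: σ(28) = 56; 56 < 308/5.
m = 29: σ(29) = 30; 30 < 319/5.
m = 30: σ(30) = 72; 72 ≥ 66.
So m = 30 is the smallest counterexample.

m = 30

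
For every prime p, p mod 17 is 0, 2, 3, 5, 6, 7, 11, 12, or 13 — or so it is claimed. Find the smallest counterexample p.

Check each prime p in order until the claim fails.
The first 10 eligible values, up to p = 29, all satisfy the conclusion.
p = 31: 31 mod 17 = 14 — not in {0, 2, 3, 5, 6, 7, 11, 12, 13}.
So p = 31 is the smallest counterexample.

p = 31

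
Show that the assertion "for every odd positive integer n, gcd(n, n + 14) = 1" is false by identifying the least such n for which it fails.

n = 1: gcd(1, 15) = 1.
n = 3: gcd(3, 17) = 1.
n = 5: gcd(5, 19) = 1.
n = 7: gcd(7, 21) = 7.
Hence n = 7 is a counterexample.

n = 7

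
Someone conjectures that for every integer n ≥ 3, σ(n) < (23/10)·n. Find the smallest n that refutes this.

Check each integer n ≥ 3 in order until the claim fails.
The first 9 eligible values, up to n = 11, all satisfy the conclusion.
n = 12: σ(12) = 28; 28 ≥ 138/5.
Thus n = 12 disproves the claim, and no smaller n works.

n = 12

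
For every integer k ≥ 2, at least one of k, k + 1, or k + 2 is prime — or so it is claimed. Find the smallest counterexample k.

k = 8

We need the least integer k ≥ 2 for which k, k + 1, k + 2 are all composite.
For k = 2, 3, 4, 5, 6, 7 the conclusion holds.
k = 8: 8 = 2 × 4; 9 = 3 × 3; 10 = 2 × 5 — all composite.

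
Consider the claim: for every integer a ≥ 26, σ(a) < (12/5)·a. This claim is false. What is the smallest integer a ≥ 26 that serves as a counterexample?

A counterexample is any integer a ≥ 26 such that the claim fails; we check each in order.
a = 26: σ(26) = 42; 42 < 312/5.
a = 27: σ(27) = 40; 40 < 324/5.
a = 28: σ(28) = 56; 56 < 336/5.
a = 29: σ(29) = 30; 30 < 348/5.
a = 30: σ(30) = 72; 72 ≥ 72.

a = 30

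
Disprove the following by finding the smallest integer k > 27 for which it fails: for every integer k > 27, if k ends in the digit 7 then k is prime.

A counterexample is any integer k > 27 such that k ends in the digit 7 but k is not prime; we check each in order.
k = 37: 37 ends in 7 and is prime.
k = 47: 47 ends in 7 and is prime.
k = 57: 57 ends in 7; 57 = 3 × 19, composite.
Hence k = 57 is a counterexample.

k = 57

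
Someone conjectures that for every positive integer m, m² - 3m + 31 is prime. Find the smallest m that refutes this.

m = 1: m² - 3m + 31 = 29, prime.
m = 2: m² - 3m + 31 = 29, prime.
m = 3: m² - 3m + 31 = 31, prime.
m = 4: m² - 3m + 31 = 35 = 5 × 7, composite.
So m = 4 is the smallest counterexample.

m = 4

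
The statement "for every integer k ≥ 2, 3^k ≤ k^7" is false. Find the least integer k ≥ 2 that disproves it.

A counterexample is any integer k ≥ 2 such that 3^k > k^7; we check each in order.
For k = 2, 3, 4, 5, …, 16, 17, 18 the conclusion holds.
k = 19: 3^k = 1162261467 and k^7 = 893871739, so 1162261467 > 893871739.
Thus k = 19 disproves the claim, and no smaller k works.

k = 19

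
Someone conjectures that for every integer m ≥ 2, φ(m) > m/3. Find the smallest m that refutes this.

m = 6

We need the least integer m ≥ 2 for which the claim fails.
For m = 2, 3, 4, 5 the conclusion holds.
m = 6: φ(6) = 2 and 6/3 = 2, so φ(6) ≤ 6/3.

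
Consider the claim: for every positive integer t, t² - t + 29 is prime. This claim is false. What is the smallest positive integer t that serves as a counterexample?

t = 1: t² - t + 29 = 29, prime.
t = 2: t² - t + 29 = 31, prime.
t = 3: t² - t + 29 = 35 = 5 × 7, composite.

t = 3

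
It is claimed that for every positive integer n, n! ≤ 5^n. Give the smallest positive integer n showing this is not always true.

n = 12

Check each positive integer n in order until n! > 5^n.
For n = 1, 2, 3, 4, …, 9, 10, 11 the conclusion holds.
n = 12: n! = 479001600 and 5^n = 244140625, so 479001600 > 244140625.
So n = 12 is the smallest counterexample.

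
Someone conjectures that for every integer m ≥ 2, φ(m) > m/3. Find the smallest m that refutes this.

A counterexample is any integer m ≥ 2 such that the claim fails; we check each in order.
The first 4 eligible values, up to m = 5, all satisfy the conclusion.
m = 6: φ(6) = 2 and 6/3 = 2, so φ(6) ≤ 6/3.
Thus m = 6 disproves the claim, and no smaller m works.

m = 6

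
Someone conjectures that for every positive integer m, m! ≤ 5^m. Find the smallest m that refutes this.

A counterexample is any positive integer m such that m! > 5^m; we check each in order.
For m = 1, 2, 3, 4, …, 9, 10, 11 the conclusion holds.
m = 12: m! = 479001600 and 5^m = 244140625, so 479001600 > 244140625.
Hence m = 12 is a counterexample.

m = 12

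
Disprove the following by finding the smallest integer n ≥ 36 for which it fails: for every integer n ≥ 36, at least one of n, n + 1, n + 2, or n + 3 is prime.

n = 48

A counterexample is any integer n ≥ 36 such that n, n + 1, n + 2, n + 3 are all composite; we check each in order.
For n = 36, 37, 38, 39, …, 45, 46, 47 the conclusion holds.
n = 48: 48 = 2 × 24; 49 = 7 × 7; 50 = 2 × 25; 51 = 3 × 17 — all composite.
So n = 48 is the smallest counterexample.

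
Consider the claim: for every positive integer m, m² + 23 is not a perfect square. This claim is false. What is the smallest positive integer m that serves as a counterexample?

We need the least positive integer m for which m² + 23 is a perfect square.
For m = 1, 2, 3, 4, 5, 6, 7, 8, 9, 10 the conclusion holds.
m = 11: 11² + 23 = 144 = 12², a perfect square.
Hence m = 11 is a counterexample.

m = 11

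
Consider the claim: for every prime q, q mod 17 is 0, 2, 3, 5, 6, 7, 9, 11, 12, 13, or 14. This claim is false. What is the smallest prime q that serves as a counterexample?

q = 59

We need the least prime q for which the claim fails.
The first 16 eligible values, up to q = 53, all satisfy the conclusion.
q = 59: 59 mod 17 = 8 — not in {0, 2, 3, 5, 6, 7, 9, 11, 12, 13, 14}.
Thus q = 59 disproves the claim, and no smaller q works.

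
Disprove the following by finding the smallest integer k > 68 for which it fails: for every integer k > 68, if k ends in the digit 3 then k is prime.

We need the least integer k > 68 for which k ends in the digit 3 but k is not prime.
For k = 73, 83 the conclusion holds.
k = 93: 93 ends in 3; 93 = 3 × 31, composite.
So k = 93 is the smallest counterexample.

k = 93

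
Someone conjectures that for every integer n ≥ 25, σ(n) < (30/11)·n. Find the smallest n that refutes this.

We need the least integer n ≥ 25 for which the claim fails.
The first 35 eligible values, up to n = 59, all satisfy the conclusion.
n = 60: σ(60) = 168; 168 ≥ 1800/11.
Hence n = 60 is a counterexample.

n = 60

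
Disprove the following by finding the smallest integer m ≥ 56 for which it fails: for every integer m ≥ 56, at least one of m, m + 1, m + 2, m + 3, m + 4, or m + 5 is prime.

m = 90

Check each integer m ≥ 56 in order until m, m + 1, m + 2, m + 3, m + 4, m + 5 are all composite.
For m = 56, 57, 58, 59, …, 87, 88, 89 the conclusion holds.
m = 90: 90 = 2 × 45; 91 = 7 × 13; 92 = 2 × 46; 93 = 3 × 31; 94 = 2 × 47; 95 = 5 × 19 — all composite.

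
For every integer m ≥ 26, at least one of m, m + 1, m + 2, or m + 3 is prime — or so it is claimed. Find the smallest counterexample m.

Check each integer m ≥ 26 in order until m, m + 1, m + 2, m + 3 are all composite.
m = 26: 29 is prime.
m = 27: 29 is prime.
m = 28: 29 is prime.
m = 29: 29 is prime.
m = 30: 31 is prime.
m = 31: 31 is prime.
m = 32: 32 = 2 × 16; 33 = 3 × 11; 34 = 2 × 17; 35 = 5 × 7 — all composite.
Thus m = 32 disproves the claim, and no smaller m works.

m = 32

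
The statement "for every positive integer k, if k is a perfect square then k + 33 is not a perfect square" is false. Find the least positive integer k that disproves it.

For k = 1, 4, 9 the conclusion holds.
k = 16: 16 = 4² and 16 + 33 = 49 = 7².
Hence k = 16 is a counterexample.

k = 16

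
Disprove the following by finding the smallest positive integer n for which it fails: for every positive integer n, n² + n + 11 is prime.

n = 10

The first 9 eligible values, up to n = 9, all satisfy the conclusion.
n = 10: n² + n + 11 = 121 = 11 × 11, composite.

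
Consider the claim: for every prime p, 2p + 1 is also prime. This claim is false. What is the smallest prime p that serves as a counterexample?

p = 7

Check each prime p in order until 2p + 1 is not prime.
For p = 2, 3, 5 the conclusion holds.
p = 7: 2p + 1 = 15 = 3 × 5, not prime.
So p = 7 is the smallest counterexample.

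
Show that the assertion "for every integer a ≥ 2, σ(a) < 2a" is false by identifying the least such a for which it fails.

Check each integer a ≥ 2 in order until the claim fails.
a = 2: σ(2) = 3; 3 < 4.
a = 3: σ(3) = 4; 4 < 6.
a = 4: σ(4) = 7; 7 < 8.
a = 5: σ(5) = 6; 6 < 10.
a = 6: σ(6) = 12; 12 ≥ 12.

a = 6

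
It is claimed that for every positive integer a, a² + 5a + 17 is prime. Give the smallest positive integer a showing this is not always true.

We need the least positive integer a for which a² + 5a + 17 is not prime.
a = 1: a² + 5a + 17 = 23, prime.
a = 2: a² + 5a + 17 = 31, prime.
a = 3: a² + 5a + 17 = 41, prime.
a = 4: a² + 5a + 17 = 53, prime.
a = 5: a² + 5a + 17 = 67, prime.
a = 6: a² + 5a + 17 = 83, prime.
a = 7: a² + 5a + 17 = 101, prime.
a = 8: a² + 5a + 17 = 121 = 11 × 11, composite.

a = 8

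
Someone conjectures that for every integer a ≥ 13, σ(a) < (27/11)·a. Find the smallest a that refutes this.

For a = 13, 14, 15, 16, …, 21, 22, 23 the conclusion holds.
a = 24: σ(24) = 60; 60 ≥ 648/11.
Hence a = 24 is a counterexample.

a = 24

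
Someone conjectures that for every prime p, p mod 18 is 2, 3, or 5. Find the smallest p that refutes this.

p = 7

p = 2: 2 mod 18 = 2.
p = 3: 3 mod 18 = 3.
p = 5: 5 mod 18 = 5.
p = 7: 7 mod 18 = 7 — not in {2, 3, 5}.
So p = 7 is the smallest counterexample.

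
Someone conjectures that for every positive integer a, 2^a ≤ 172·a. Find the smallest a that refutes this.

For a = 1, 2, 3, 4, 5, 6, 7, 8, 9, 10 the conclusion holds.
a = 11: 2^a = 2048 and 172·a = 1892, so 2048 > 1892.
Hence a = 11 is a counterexample.

a = 11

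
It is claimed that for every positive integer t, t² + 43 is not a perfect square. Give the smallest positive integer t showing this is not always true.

t = 21

A counterexample is any positive integer t such that t² + 43 is a perfect square; we check each in order.
For t = 1, 2, 3, 4, …, 18, 19, 20 the conclusion holds.
t = 21: 21² + 43 = 484 = 22², a perfect square.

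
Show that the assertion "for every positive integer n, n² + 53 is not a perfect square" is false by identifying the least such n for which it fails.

n = 26

Check each positive integer n in order until n² + 53 is a perfect square.
The first 25 eligible values, up to n = 25, all satisfy the conclusion.
n = 26: 26² + 53 = 729 = 27², a perfect square.
Hence n = 26 is a counterexample.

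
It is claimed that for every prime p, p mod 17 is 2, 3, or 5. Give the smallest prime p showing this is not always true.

We need the least prime p for which the claim fails.
For p = 2, 3, 5 the conclusion holds.
p = 7: 7 mod 17 = 7 — not in {2, 3, 5}.
So p = 7 is the smallest counterexample.

p = 7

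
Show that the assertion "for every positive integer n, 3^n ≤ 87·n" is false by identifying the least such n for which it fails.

n = 6

We need the least positive integer n for which 3^n > 87·n.
For n = 1, 2, 3, 4, 5 the conclusion holds.
n = 6: 3^n = 729 and 87·n = 522, so 729 > 522.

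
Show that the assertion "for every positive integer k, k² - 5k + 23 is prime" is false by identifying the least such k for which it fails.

k = 19

A counterexample is any positive integer k such that k² - 5k + 23 is not prime; we check each in order.
For k = 1, 2, 3, 4, …, 16, 17, 18 the conclusion holds.
k = 19: k² - 5k + 23 = 289 = 17 × 17, composite.
So k = 19 is the smallest counterexample.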